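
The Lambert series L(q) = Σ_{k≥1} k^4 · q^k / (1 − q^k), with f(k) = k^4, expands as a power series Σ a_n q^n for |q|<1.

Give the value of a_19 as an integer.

a_19 = 130322

d|19:{1,19}  Σf=1+130321=130322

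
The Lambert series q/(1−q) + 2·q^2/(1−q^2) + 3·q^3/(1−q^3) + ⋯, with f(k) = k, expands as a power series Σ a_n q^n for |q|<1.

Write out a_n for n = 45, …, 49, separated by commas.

[q^45] f(45)=45,f(15)=15,f(9)=9,f(5)=5,f(3)=3,f(1)=1 ⇒ 78
n=46: 46·1 23·2 2·23 1·46  f→[46+23+2+1]=72
[q^47] f(47)=47,f(1)=1 ⇒ 48
[q^48] f(1)=1,f(2)=2,f(3)=3,f(4)=4,f(6)=6,f(8)=8,f(12)=12,f(16)=16,f(24)=24,f(48)=48 ⇒ 124
q^49  k|49↦f(k): 49:49 7:7 1:1  a_49=57

78, 72, 48, 124, 57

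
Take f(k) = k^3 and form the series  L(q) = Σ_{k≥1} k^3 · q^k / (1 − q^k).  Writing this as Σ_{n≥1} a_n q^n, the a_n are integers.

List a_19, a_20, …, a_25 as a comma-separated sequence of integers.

q^19  k|19↦f(k): 1:1 19:6859  a_19=6860
d|20:{20,10,5,4,2,1}  Σf=8000+1000+125+64+8+1=9198
n=21: 1·21 3·7 7·3 21·1  f→[1+27+343+9261]=9632
d|22:{1,2,11,22}  Σf=1+8+1331+10648=11988
n=23: 1·23 23·1  f→[1+12167]=12168
n=24: 24·1 12·2 8·3 6·4 4·6 3·8 2·12 1·24  f→[13824+1728+512+216+64+27+8+1]=16380
q^25  k|25↦f(k): 1:1 5:125 25:15625  a_25=15751

6860, 9198, 9632, 11988, 12168, 16380, 15751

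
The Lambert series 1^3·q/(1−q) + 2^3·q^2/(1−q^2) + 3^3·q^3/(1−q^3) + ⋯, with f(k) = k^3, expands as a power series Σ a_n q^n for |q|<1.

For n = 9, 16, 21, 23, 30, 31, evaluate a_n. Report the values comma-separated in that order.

757, 4681, 9632, 12168, 31752, 29792

d|9:{1,3,9}  Σf=1+27+729=757
[q^16] f(1)=1,f(2)=8,f(4)=64,f(8)=512,f(16)=4096 ⇒ 4681
d|21:{1,3,7,21}  Σf=1+27+343+9261=9632
[q^23] f(23)=12167,f(1)=1 ⇒ 12168
q^30  k|30↦f(k): 1:1 2:8 3:27 5:125 6:216 10:1000 15:3375 30:27000  a_30=31752
[q^31] f(1)=1,f(31)=29791 ⇒ 29792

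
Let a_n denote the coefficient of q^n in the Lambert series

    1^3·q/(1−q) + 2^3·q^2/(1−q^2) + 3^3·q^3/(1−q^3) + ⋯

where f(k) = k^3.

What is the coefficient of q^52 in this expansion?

q^52  k|52↦f(k): 1:1 2:8 4:64 13:2197 26:17576 52:140608  a_52=160454

a_52 = 160454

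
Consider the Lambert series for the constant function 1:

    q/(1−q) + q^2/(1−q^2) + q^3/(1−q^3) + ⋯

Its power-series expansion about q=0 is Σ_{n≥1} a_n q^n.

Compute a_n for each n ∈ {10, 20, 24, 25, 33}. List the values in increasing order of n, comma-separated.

q^10  k|10↦f(k): 10:1 5:1 2:1 1:1  a_10=4
n=20: 1·20 2·10 4·5 5·4 10·2 20·1  f→[1+1+1+1+1+1]=6
d|24:{1,2,3,4,6,8,12,24}  Σf=1+1+1+1+1+1+1+1=8
n=25: 1·25 5·5 25·1  f→[1+1+1]=3
q^33  k|33↦f(k): 33:1 11:1 3:1 1:1  a_33=4

4, 6, 8, 3, 4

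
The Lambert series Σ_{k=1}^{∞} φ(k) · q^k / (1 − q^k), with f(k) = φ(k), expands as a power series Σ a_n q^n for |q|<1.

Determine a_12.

d|12:{1,2,3,4,6,12}  Σφ=1+1+2+2+2+4=12

a_12 = 12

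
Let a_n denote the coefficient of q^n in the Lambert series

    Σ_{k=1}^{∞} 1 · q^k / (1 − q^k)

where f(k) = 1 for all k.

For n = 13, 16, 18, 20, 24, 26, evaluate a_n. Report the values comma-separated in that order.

[q^13] f(1)=1,f(13)=1 ⇒ 2
n=16: 1·16 2·8 4·4 8·2 16·1  f→[1+1+1+1+1]=5
[q^18] f(1)=1,f(2)=1,f(3)=1,f(6)=1,f(9)=1,f(18)=1 ⇒ 6
q^20  k|20↦f(k): 20:1 10:1 5:1 4:1 2:1 1:1  a_20=6
q^24  k|24↦f(k): 24:1 12:1 8:1 6:1 4:1 3:1 2:1 1:1  a_24=8
n=26: 1·26 2·13 13·2 26·1  f→[1+1+1+1]=4

2, 5, 6, 6, 8, 4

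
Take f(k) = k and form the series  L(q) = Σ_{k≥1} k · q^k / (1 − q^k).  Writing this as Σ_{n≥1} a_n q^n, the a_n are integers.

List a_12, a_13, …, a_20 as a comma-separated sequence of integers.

28, 14, 24, 24, 31, 18, 39, 20, 42

[q^12] f(12)=12,f(6)=6,f(4)=4,f(3)=3,f(2)=2,f(1)=1 ⇒ 28
[q^13] f(1)=1,f(13)=13 ⇒ 14
d|14:{1,2,7,14}  Σf=1+2+7+14=24
n=15: 15·1 5·3 3·5 1·15  f→[15+5+3+1]=24
q^16  k|16↦f(k): 16:16 8:8 4:4 2:2 1:1  a_16=31
n=17: 1·17 17·1  f→[1+17]=18
[q^18] f(18)=18,f(9)=9,f(6)=6,f(3)=3,f(2)=2,f(1)=1 ⇒ 39
d|19:{1,19}  Σf=1+19=20
n=20: 20·1 10·2 5·4 4·5 2·10 1·20  f→[20+10+5+4+2+1]=42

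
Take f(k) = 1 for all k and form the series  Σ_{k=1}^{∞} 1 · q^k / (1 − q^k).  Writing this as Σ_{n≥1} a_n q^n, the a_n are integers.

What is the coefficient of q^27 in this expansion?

d|27:{1,3,9,27}  Σf=1+1+1+1=4

a_27 = 4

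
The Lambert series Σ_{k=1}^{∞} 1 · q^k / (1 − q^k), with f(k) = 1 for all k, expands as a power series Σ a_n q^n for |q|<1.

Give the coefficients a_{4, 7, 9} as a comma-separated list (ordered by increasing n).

d|4:{1,2,4}  Σf=1+1+1=3
n=7: 1·7 7·1  f→[1+1]=2
n=9: 1·9 3·3 9·1  f→[1+1+1]=3

3, 2, 3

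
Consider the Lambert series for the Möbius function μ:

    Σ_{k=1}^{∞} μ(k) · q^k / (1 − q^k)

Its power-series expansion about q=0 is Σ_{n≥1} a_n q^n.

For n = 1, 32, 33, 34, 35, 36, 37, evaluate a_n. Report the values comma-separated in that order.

1, 0, 0, 0, 0, 0, 0

q^1  k|1↦μ(k): 1:1  a_1=1
[q^32] μ(1)=1,μ(2)=-1,μ(4)=0,μ(8)=0,μ(16)=0,μ(32)=0 ⇒ 0
n=33: 1·33 3·11 11·3 33·1  μ→[1+(-1)+(-1)+1]=0
q^34  k|34↦μ(k): 1:1 2:-1 17:-1 34:1  a_34=0
n=35: 35·1 7·5 5·7 1·35  μ→[1+(-1)+(-1)+1]=0
d|36:{1,2,3,4,6,9,12,18,36}  Σμ=1+(-1)+(-1)+0+1+0+0+0+0=0
q^37  k|37↦μ(k): 1:1 37:-1  a_37=0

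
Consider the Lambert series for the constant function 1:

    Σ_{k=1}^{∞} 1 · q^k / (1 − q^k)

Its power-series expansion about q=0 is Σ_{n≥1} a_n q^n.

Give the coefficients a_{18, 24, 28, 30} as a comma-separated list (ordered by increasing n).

6, 8, 6, 8

d|18:{1,2,3,6,9,18}  Σf=1+1+1+1+1+1=6
d|24:{1,2,3,4,6,8,12,24}  Σf=1+1+1+1+1+1+1+1=8
[q^28] f(28)=1,f(14)=1,f(7)=1,f(4)=1,f(2)=1,f(1)=1 ⇒ 6
[q^30] f(30)=1,f(15)=1,f(10)=1,f(6)=1,f(5)=1,f(3)=1,f(2)=1,f(1)=1 ⇒ 8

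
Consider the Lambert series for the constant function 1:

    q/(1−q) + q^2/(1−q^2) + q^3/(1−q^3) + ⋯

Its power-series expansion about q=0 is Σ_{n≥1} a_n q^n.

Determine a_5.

a_5 = 2

d|5:{5,1}  Σf=1+1=2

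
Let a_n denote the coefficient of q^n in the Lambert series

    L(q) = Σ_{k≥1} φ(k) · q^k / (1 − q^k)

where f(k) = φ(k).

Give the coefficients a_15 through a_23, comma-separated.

[q^15] φ(1)=1,φ(3)=2,φ(5)=4,φ(15)=8 ⇒ 15
q^16  k|16↦φ(k): 16:8 8:4 4:2 2:1 1:1  a_16=16
n=17: 17·1 1·17  φ→[16+1]=17
d|18:{1,2,3,6,9,18}  Σφ=1+1+2+2+6+6=18
n=19: 1·19 19·1  φ→[1+18]=19
n=20: 1·20 2·10 4·5 5·4 10·2 20·1  φ→[1+1+2+4+4+8]=20
n=21: 21·1 7·3 3·7 1·21  φ→[12+6+2+1]=21
[q^22] φ(22)=10,φ(11)=10,φ(2)=1,φ(1)=1 ⇒ 22
d|23:{23,1}  Σφ=22+1=23

15, 16, 17, 18, 19, 20, 21, 22, 23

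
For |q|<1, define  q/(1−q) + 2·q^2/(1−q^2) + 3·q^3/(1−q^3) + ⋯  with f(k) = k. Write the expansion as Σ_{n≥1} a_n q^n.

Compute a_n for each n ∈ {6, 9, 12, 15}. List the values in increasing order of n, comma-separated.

q^6  k|6↦f(k): 1:1 2:2 3:3 6:6  a_6=12
d|9:{1,3,9}  Σf=1+3+9=13
d|12:{1,2,3,4,6,12}  Σf=1+2+3+4+6+12=28
[q^15] f(15)=15,f(5)=5,f(3)=3,f(1)=1 ⇒ 24

12, 13, 28, 24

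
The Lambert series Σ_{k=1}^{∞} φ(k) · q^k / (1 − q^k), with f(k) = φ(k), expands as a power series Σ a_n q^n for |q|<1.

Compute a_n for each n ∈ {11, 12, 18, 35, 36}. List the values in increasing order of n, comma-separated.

d|11:{11,1}  Σφ=10+1=11
[q^12] φ(1)=1,φ(2)=1,φ(3)=2,φ(4)=2,φ(6)=2,φ(12)=4 ⇒ 12
n=18: 1·18 2·9 3·6 6·3 9·2 18·1  φ→[1+1+2+2+6+6]=18
q^35  k|35↦φ(k): 35:24 7:6 5:4 1:1  a_35=35
[q^36] φ(36)=12,φ(18)=6,φ(12)=4,φ(9)=6,φ(6)=2,φ(4)=2,φ(3)=2,φ(2)=1,φ(1)=1 ⇒ 36

11, 12, 18, 35, 36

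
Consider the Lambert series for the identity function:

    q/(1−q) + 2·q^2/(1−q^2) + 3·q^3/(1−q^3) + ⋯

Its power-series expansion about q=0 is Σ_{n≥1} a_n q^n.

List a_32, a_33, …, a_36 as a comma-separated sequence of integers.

63, 48, 54, 48, 91

d|32:{32,16,8,4,2,1}  Σf=32+16+8+4+2+1=63
q^33  k|33↦f(k): 33:33 11:11 3:3 1:1  a_33=48
[q^34] f(34)=34,f(17)=17,f(2)=2,f(1)=1 ⇒ 54
[q^35] f(1)=1,f(5)=5,f(7)=7,f(35)=35 ⇒ 48
d|36:{1,2,3,4,6,9,12,18,36}  Σf=1+2+3+4+6+9+12+18+36=91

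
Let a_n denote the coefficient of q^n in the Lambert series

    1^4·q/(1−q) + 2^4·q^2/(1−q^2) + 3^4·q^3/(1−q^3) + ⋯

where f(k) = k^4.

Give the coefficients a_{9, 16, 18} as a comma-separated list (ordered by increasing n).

6643, 69905, 112931

q^9  k|9↦f(k): 1:1 3:81 9:6561  a_9=6643
q^16  k|16↦f(k): 1:1 2:16 4:256 8:4096 16:65536  a_16=69905
d|18:{18,9,6,3,2,1}  Σf=104976+6561+1296+81+16+1=112931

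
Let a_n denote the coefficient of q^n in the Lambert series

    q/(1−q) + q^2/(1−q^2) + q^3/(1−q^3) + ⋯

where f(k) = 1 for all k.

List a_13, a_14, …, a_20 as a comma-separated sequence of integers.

2, 4, 4, 5, 2, 6, 2, 6

q^13  k|13↦f(k): 1:1 13:1  a_13=2
[q^14] f(1)=1,f(2)=1,f(7)=1,f(14)=1 ⇒ 4
[q^15] f(1)=1,f(3)=1,f(5)=1,f(15)=1 ⇒ 4
n=16: 1·16 2·8 4·4 8·2 16·1  f→[1+1+1+1+1]=5
n=17: 17·1 1·17  f→[1+1]=2
d|18:{18,9,6,3,2,1}  Σf=1+1+1+1+1+1=6
n=19: 1·19 19·1  f→[1+1]=2
[q^20] f(1)=1,f(2)=1,f(4)=1,f(5)=1,f(10)=1,f(20)=1 ⇒ 6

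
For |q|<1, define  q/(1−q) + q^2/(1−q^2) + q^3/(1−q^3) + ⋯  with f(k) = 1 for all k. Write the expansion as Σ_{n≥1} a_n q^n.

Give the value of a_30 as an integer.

q^30  k|30↦f(k): 30:1 15:1 10:1 6:1 5:1 3:1 2:1 1:1  a_30=8

a_30 = 8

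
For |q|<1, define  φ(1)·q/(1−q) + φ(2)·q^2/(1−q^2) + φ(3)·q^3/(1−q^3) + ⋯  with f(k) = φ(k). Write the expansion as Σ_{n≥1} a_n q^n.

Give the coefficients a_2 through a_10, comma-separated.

n=2: 2·1 1·2  φ→[1+1]=2
q^3  k|3↦φ(k): 1:1 3:2  a_3=3
q^4  k|4↦φ(k): 1:1 2:1 4:2  a_4=4
d|5:{5,1}  Σφ=4+1=5
n=6: 6·1 3·2 2·3 1·6  φ→[2+2+1+1]=6
q^7  k|7↦φ(k): 7:6 1:1  a_7=7
n=8: 8·1 4·2 2·4 1·8  φ→[4+2+1+1]=8
q^9  k|9↦φ(k): 1:1 3:2 9:6  a_9=9
n=10: 1·10 2·5 5·2 10·1  φ→[1+1+4+4]=10

2, 3, 4, 5, 6, 7, 8, 9, 10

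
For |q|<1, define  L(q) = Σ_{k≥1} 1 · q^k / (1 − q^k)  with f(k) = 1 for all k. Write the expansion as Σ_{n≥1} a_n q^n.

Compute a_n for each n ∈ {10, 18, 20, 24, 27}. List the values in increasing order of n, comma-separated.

4, 6, 6, 8, 4

d|10:{10,5,2,1}  Σf=1+1+1+1=4
[q^18] f(18)=1,f(9)=1,f(6)=1,f(3)=1,f(2)=1,f(1)=1 ⇒ 6
[q^20] f(20)=1,f(10)=1,f(5)=1,f(4)=1,f(2)=1,f(1)=1 ⇒ 6
[q^24] f(24)=1,f(12)=1,f(8)=1,f(6)=1,f(4)=1,f(3)=1,f(2)=1,f(1)=1 ⇒ 8
[q^27] f(1)=1,f(3)=1,f(9)=1,f(27)=1 ⇒ 4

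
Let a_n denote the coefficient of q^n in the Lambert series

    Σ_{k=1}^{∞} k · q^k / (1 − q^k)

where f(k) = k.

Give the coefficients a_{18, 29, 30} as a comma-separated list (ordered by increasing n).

39, 30, 72

[q^18] f(1)=1,f(2)=2,f(3)=3,f(6)=6,f(9)=9,f(18)=18 ⇒ 39
[q^29] f(1)=1,f(29)=29 ⇒ 30
d|30:{30,15,10,6,5,3,2,1}  Σf=30+15+10+6+5+3+2+1=72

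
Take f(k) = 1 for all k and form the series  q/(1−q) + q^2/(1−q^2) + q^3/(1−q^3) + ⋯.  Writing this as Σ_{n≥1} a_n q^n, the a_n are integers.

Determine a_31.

a_31 = 2

d|31:{1,31}  Σf=1+1=2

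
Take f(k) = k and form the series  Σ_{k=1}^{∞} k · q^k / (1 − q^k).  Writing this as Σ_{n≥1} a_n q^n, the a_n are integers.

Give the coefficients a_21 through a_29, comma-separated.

32, 36, 24, 60, 31, 42, 40, 56, 30

n=21: 1·21 3·7 7·3 21·1  f→[1+3+7+21]=32
n=22: 22·1 11·2 2·11 1·22  f→[22+11+2+1]=36
[q^23] f(1)=1,f(23)=23 ⇒ 24
[q^24] f(24)=24,f(12)=12,f(8)=8,f(6)=6,f(4)=4,f(3)=3,f(2)=2,f(1)=1 ⇒ 60
d|25:{25,5,1}  Σf=25+5+1=31
q^26  k|26↦f(k): 26:26 13:13 2:2 1:1  a_26=42
q^27  k|27↦f(k): 1:1 3:3 9:9 27:27  a_27=40
[q^28] f(28)=28,f(14)=14,f(7)=7,f(4)=4,f(2)=2,f(1)=1 ⇒ 56
n=29: 1·29 29·1  f→[1+29]=30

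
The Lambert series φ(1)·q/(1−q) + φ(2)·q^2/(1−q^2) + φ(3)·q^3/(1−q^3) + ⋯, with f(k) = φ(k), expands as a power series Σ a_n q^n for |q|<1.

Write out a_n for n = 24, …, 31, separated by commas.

q^24  k|24↦φ(k): 24:8 12:4 8:4 6:2 4:2 3:2 2:1 1:1  a_24=24
d|25:{25,5,1}  Σφ=20+4+1=25
d|26:{26,13,2,1}  Σφ=12+12+1+1=26
q^27  k|27↦φ(k): 1:1 3:2 9:6 27:18  a_27=27
n=28: 1·28 2·14 4·7 7·4 14·2 28·1  φ→[1+1+2+6+6+12]=28
n=29: 1·29 29·1  φ→[1+28]=29
q^30  k|30↦φ(k): 1:1 2:1 3:2 5:4 6:2 10:4 15:8 30:8  a_30=30
n=31: 1·31 31·1  φ→[1+30]=31

24, 25, 26, 27, 28, 29, 30, 31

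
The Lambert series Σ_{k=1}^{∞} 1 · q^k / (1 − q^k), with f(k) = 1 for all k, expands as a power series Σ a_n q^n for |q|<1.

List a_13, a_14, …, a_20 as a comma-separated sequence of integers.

n=13: 13·1 1·13  f→[1+1]=2
q^14  k|14↦f(k): 14:1 7:1 2:1 1:1  a_14=4
q^15  k|15↦f(k): 1:1 3:1 5:1 15:1  a_15=4
n=16: 16·1 8·2 4·4 2·8 1·16  f→[1+1+1+1+1]=5
q^17  k|17↦f(k): 1:1 17:1  a_17=2
d|18:{1,2,3,6,9,18}  Σf=1+1+1+1+1+1=6
d|19:{1,19}  Σf=1+1=2
[q^20] f(20)=1,f(10)=1,f(5)=1,f(4)=1,f(2)=1,f(1)=1 ⇒ 6

2, 4, 4, 5, 2, 6, 2, 6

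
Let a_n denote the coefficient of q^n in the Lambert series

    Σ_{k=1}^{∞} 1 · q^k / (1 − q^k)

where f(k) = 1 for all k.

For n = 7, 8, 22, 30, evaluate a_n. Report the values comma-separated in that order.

n=7: 1·7 7·1  f→[1+1]=2
q^8  k|8↦f(k): 8:1 4:1 2:1 1:1  a_8=4
n=22: 1·22 2·11 11·2 22·1  f→[1+1+1+1]=4
d|30:{30,15,10,6,5,3,2,1}  Σf=1+1+1+1+1+1+1+1=8

2, 4, 4, 8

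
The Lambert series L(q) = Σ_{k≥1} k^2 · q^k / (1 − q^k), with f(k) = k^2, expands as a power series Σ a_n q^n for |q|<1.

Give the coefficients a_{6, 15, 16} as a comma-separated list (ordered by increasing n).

50, 260, 341

d|6:{1,2,3,6}  Σf=1+4+9+36=50
n=15: 1·15 3·5 5·3 15·1  f→[1+9+25+225]=260
[q^16] f(1)=1,f(2)=4,f(4)=16,f(8)=64,f(16)=256 ⇒ 341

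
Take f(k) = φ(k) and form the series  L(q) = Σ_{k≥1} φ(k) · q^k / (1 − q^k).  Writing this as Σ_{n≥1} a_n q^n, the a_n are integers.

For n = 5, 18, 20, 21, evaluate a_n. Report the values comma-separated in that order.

d|5:{5,1}  Σφ=4+1=5
n=18: 18·1 9·2 6·3 3·6 2·9 1·18  φ→[6+6+2+2+1+1]=18
q^20  k|20↦φ(k): 20:8 10:4 5:4 4:2 2:1 1:1  a_20=20
[q^21] φ(21)=12,φ(7)=6,φ(3)=2,φ(1)=1 ⇒ 21

5, 18, 20, 21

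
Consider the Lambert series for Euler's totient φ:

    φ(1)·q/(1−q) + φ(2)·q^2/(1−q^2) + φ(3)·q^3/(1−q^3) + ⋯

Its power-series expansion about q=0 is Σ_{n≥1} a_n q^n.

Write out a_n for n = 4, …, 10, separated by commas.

n=4: 4·1 2·2 1·4  φ→[2+1+1]=4
n=5: 5·1 1·5  φ→[4+1]=5
q^6  k|6↦φ(k): 1:1 2:1 3:2 6:2  a_6=6
q^7  k|7↦φ(k): 1:1 7:6  a_7=7
d|8:{8,4,2,1}  Σφ=4+2+1+1=8
d|9:{9,3,1}  Σφ=6+2+1=9
d|10:{10,5,2,1}  Σφ=4+4+1+1=10

4, 5, 6, 7, 8, 9, 10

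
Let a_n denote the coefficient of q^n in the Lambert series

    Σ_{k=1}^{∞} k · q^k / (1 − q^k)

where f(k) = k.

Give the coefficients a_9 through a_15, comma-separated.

[q^9] f(9)=9,f(3)=3,f(1)=1 ⇒ 13
q^10  k|10↦f(k): 10:10 5:5 2:2 1:1  a_10=18
n=11: 1·11 11·1  f→[1+11]=12
d|12:{12,6,4,3,2,1}  Σf=12+6+4+3+2+1=28
q^13  k|13↦f(k): 13:13 1:1  a_13=14
[q^14] f(14)=14,f(7)=7,f(2)=2,f(1)=1 ⇒ 24
q^15  k|15↦f(k): 15:15 5:5 3:3 1:1  a_15=24

13, 18, 12, 28, 14, 24, 24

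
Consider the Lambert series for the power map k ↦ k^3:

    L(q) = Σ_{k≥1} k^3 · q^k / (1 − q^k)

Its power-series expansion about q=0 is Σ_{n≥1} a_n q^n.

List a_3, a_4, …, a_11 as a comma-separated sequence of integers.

[q^3] f(1)=1,f(3)=27 ⇒ 28
q^4  k|4↦f(k): 1:1 2:8 4:64  a_4=73
[q^5] f(5)=125,f(1)=1 ⇒ 126
d|6:{1,2,3,6}  Σf=1+8+27+216=252
q^7  k|7↦f(k): 1:1 7:343  a_7=344
[q^8] f(1)=1,f(2)=8,f(4)=64,f(8)=512 ⇒ 585
d|9:{9,3,1}  Σf=729+27+1=757
d|10:{1,2,5,10}  Σf=1+8+125+1000=1134
d|11:{11,1}  Σf=1331+1=1332

28, 73, 126, 252, 344, 585, 757, 1134, 1332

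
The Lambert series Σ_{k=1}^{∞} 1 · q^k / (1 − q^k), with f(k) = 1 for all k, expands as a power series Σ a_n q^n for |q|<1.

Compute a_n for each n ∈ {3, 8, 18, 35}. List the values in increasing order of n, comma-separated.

q^3  k|3↦f(k): 3:1 1:1  a_3=2
q^8  k|8↦f(k): 8:1 4:1 2:1 1:1  a_8=4
n=18: 1·18 2·9 3·6 6·3 9·2 18·1  f→[1+1+1+1+1+1]=6
n=35: 35·1 7·5 5·7 1·35  f→[1+1+1+1]=4

2, 4, 6, 4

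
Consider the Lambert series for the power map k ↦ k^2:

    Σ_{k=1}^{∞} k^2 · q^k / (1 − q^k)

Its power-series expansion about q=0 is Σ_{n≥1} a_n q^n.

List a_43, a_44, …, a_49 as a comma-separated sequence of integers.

n=43: 43·1 1·43  f→[1849+1]=1850
[q^44] f(44)=1936,f(22)=484,f(11)=121,f(4)=16,f(2)=4,f(1)=1 ⇒ 2562
n=45: 45·1 15·3 9·5 5·9 3·15 1·45  f→[2025+225+81+25+9+1]=2366
[q^46] f(46)=2116,f(23)=529,f(2)=4,f(1)=1 ⇒ 2650
[q^47] f(47)=2209,f(1)=1 ⇒ 2210
d|48:{48,24,16,12,8,6,4,3,2,1}  Σf=2304+576+256+144+64+36+16+9+4+1=3410
n=49: 1·49 7·7 49·1  f→[1+49+2401]=2451

1850, 2562, 2366, 2650, 2210, 3410, 2451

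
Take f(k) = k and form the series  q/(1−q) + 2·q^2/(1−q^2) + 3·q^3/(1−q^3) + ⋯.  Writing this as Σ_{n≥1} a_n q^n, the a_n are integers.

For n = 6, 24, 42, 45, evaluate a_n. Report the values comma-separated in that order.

n=6: 1·6 2·3 3·2 6·1  f→[1+2+3+6]=12
n=24: 24·1 12·2 8·3 6·4 4·6 3·8 2·12 1·24  f→[24+12+8+6+4+3+2+1]=60
n=42: 1·42 2·21 3·14 6·7 7·6 14·3 21·2 42·1  f→[1+2+3+6+7+14+21+42]=96
d|45:{1,3,5,9,15,45}  Σf=1+3+5+9+15+45=78

12, 60, 96, 78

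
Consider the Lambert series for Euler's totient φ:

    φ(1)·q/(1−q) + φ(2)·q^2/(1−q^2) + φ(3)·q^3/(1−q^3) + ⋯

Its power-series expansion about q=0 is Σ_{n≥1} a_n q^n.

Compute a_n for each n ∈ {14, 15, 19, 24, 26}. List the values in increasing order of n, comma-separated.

q^14  k|14↦φ(k): 1:1 2:1 7:6 14:6  a_14=14
n=15: 15·1 5·3 3·5 1·15  φ→[8+4+2+1]=15
q^19  k|19↦φ(k): 19:18 1:1  a_19=19
d|24:{1,2,3,4,6,8,12,24}  Σφ=1+1+2+2+2+4+4+8=24
n=26: 26·1 13·2 2·13 1·26  φ→[12+12+1+1]=26

14, 15, 19, 24, 26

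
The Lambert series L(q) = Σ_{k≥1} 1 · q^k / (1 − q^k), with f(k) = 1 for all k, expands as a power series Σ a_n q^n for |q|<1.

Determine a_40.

d|40:{40,20,10,8,5,4,2,1}  Σf=1+1+1+1+1+1+1+1=8

a_40 = 8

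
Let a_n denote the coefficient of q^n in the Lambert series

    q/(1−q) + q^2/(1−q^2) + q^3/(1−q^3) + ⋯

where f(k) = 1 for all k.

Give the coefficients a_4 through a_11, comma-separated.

[q^4] f(4)=1,f(2)=1,f(1)=1 ⇒ 3
q^5  k|5↦f(k): 5:1 1:1  a_5=2
d|6:{1,2,3,6}  Σf=1+1+1+1=4
d|7:{7,1}  Σf=1+1=2
[q^8] f(1)=1,f(2)=1,f(4)=1,f(8)=1 ⇒ 4
[q^9] f(1)=1,f(3)=1,f(9)=1 ⇒ 3
[q^10] f(10)=1,f(5)=1,f(2)=1,f(1)=1 ⇒ 4
[q^11] f(1)=1,f(11)=1 ⇒ 2

3, 2, 4, 2, 4, 3, 4, 2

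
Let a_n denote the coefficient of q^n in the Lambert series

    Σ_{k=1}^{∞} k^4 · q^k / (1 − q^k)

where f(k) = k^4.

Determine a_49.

d|49:{49,7,1}  Σf=5764801+2401+1=5767203

a_49 = 5767203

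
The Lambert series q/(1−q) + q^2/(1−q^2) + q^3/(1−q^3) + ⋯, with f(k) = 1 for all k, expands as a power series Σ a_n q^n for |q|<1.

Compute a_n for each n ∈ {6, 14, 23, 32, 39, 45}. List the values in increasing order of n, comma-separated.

4, 4, 2, 6, 4, 6

n=6: 6·1 3·2 2·3 1·6  f→[1+1+1+1]=4
d|14:{1,2,7,14}  Σf=1+1+1+1=4
n=23: 1·23 23·1  f→[1+1]=2
q^32  k|32↦f(k): 1:1 2:1 4:1 8:1 16:1 32:1  a_32=6
[q^39] f(1)=1,f(3)=1,f(13)=1,f(39)=1 ⇒ 4
n=45: 1·45 3·15 5·9 9·5 15·3 45·1  f→[1+1+1+1+1+1]=6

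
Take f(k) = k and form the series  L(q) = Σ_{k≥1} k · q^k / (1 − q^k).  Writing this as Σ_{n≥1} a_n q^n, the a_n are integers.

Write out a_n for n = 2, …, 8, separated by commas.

3, 4, 7, 6, 12, 8, 15

[q^2] f(1)=1,f(2)=2 ⇒ 3
q^3  k|3↦f(k): 1:1 3:3  a_3=4
q^4  k|4↦f(k): 4:4 2:2 1:1  a_4=7
n=5: 5·1 1·5  f→[5+1]=6
d|6:{1,2,3,6}  Σf=1+2+3+6=12
d|7:{7,1}  Σf=7+1=8
n=8: 1·8 2·4 4·2 8·1  f→[1+2+4+8]=15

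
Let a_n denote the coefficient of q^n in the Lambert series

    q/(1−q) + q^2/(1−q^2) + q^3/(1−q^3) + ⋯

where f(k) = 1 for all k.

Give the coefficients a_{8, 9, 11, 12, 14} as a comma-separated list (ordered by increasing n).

[q^8] f(8)=1,f(4)=1,f(2)=1,f(1)=1 ⇒ 4
q^9  k|9↦f(k): 1:1 3:1 9:1  a_9=3
d|11:{1,11}  Σf=1+1=2
q^12  k|12↦f(k): 1:1 2:1 3:1 4:1 6:1 12:1  a_12=6
[q^14] f(14)=1,f(7)=1,f(2)=1,f(1)=1 ⇒ 4

4, 3, 2, 6, 4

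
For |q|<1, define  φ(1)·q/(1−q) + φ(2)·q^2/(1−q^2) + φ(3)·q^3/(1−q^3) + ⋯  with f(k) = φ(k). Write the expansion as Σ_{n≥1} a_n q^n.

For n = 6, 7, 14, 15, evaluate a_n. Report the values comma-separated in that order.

n=6: 1·6 2·3 3·2 6·1  φ→[1+1+2+2]=6
[q^7] φ(1)=1,φ(7)=6 ⇒ 7
n=14: 14·1 7·2 2·7 1·14  φ→[6+6+1+1]=14
n=15: 1·15 3·5 5·3 15·1  φ→[1+2+4+8]=15

6, 7, 14, 15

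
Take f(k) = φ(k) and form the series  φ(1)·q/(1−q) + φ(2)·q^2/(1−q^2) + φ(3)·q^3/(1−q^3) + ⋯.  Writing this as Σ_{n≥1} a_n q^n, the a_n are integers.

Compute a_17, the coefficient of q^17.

q^17  k|17↦φ(k): 1:1 17:16  a_17=17

a_17 = 17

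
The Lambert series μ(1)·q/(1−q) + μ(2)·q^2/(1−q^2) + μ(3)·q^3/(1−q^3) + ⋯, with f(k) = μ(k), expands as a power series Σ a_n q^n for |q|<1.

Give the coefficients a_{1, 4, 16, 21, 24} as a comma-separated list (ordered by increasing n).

1, 0, 0, 0, 0

n=1: 1·1  μ→[1]=1
n=4: 4·1 2·2 1·4  μ→[0+(-1)+1]=0
q^16  k|16↦μ(k): 16:0 8:0 4:0 2:-1 1:1  a_16=0
[q^21] μ(1)=1,μ(3)=-1,μ(7)=-1,μ(21)=1 ⇒ 0
n=24: 1·24 2·12 3·8 4·6 6·4 8·3 12·2 24·1  μ→[1+(-1)+(-1)+0+1+0+0+0]=0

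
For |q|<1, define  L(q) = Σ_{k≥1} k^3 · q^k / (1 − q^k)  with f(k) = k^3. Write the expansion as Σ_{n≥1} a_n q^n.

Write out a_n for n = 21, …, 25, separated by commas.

9632, 11988, 12168, 16380, 15751

[q^21] f(21)=9261,f(7)=343,f(3)=27,f(1)=1 ⇒ 9632
q^22  k|22↦f(k): 22:10648 11:1331 2:8 1:1  a_22=11988
[q^23] f(23)=12167,f(1)=1 ⇒ 12168
n=24: 24·1 12·2 8·3 6·4 4·6 3·8 2·12 1·24  f→[13824+1728+512+216+64+27+8+1]=16380
n=25: 25·1 5·5 1·25  f→[15625+125+1]=15751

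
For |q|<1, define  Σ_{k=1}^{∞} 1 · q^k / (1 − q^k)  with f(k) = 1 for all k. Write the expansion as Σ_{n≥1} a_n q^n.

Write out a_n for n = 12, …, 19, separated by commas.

d|12:{1,2,3,4,6,12}  Σf=1+1+1+1+1+1=6
q^13  k|13↦f(k): 13:1 1:1  a_13=2
d|14:{1,2,7,14}  Σf=1+1+1+1=4
n=15: 15·1 5·3 3·5 1·15  f→[1+1+1+1]=4
n=16: 1·16 2·8 4·4 8·2 16·1  f→[1+1+1+1+1]=5
q^17  k|17↦f(k): 1:1 17:1  a_17=2
n=18: 1·18 2·9 3·6 6·3 9·2 18·1  f→[1+1+1+1+1+1]=6
n=19: 1·19 19·1  f→[1+1]=2

6, 2, 4, 4, 5, 2, 6, 2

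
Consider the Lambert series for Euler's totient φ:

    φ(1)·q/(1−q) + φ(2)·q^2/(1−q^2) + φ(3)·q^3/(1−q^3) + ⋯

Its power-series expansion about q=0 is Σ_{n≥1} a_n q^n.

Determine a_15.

[q^15] φ(1)=1,φ(3)=2,φ(5)=4,φ(15)=8 ⇒ 15

a_15 = 15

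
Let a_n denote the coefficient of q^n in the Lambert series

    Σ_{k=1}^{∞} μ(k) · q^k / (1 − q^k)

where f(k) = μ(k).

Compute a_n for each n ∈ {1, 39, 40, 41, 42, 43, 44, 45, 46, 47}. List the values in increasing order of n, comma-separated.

1, 0, 0, 0, 0, 0, 0, 0, 0, 0

[q^1] μ(1)=1 ⇒ 1
n=39: 39·1 13·3 3·13 1·39  μ→[1+(-1)+(-1)+1]=0
[q^40] μ(40)=0,μ(20)=0,μ(10)=1,μ(8)=0,μ(5)=-1,μ(4)=0,μ(2)=-1,μ(1)=1 ⇒ 0
d|41:{41,1}  Σμ=(-1)+1=0
n=42: 42·1 21·2 14·3 7·6 6·7 3·14 2·21 1·42  μ→[(-1)+1+1+(-1)+1+(-1)+(-1)+1]=0
d|43:{1,43}  Σμ=1+(-1)=0
q^44  k|44↦μ(k): 1:1 2:-1 4:0 11:-1 22:1 44:0  a_44=0
d|45:{45,15,9,5,3,1}  Σμ=0+1+0+(-1)+(-1)+1=0
q^46  k|46↦μ(k): 1:1 2:-1 23:-1 46:1  a_46=0
n=47: 47·1 1·47  μ→[(-1)+1]=0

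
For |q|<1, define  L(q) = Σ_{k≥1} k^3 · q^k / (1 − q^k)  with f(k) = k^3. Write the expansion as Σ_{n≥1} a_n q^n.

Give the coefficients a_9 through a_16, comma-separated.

d|9:{1,3,9}  Σf=1+27+729=757
d|10:{1,2,5,10}  Σf=1+8+125+1000=1134
d|11:{1,11}  Σf=1+1331=1332
n=12: 1·12 2·6 3·4 4·3 6·2 12·1  f→[1+8+27+64+216+1728]=2044
n=13: 1·13 13·1  f→[1+2197]=2198
d|14:{1,2,7,14}  Σf=1+8+343+2744=3096
n=15: 1·15 3·5 5·3 15·1  f→[1+27+125+3375]=3528
q^16  k|16↦f(k): 16:4096 8:512 4:64 2:8 1:1  a_16=4681

757, 1134, 1332, 2044, 2198, 3096, 3528, 4681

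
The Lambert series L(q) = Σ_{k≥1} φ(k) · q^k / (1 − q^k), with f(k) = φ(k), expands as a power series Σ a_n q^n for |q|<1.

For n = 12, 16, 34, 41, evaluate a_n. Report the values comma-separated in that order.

q^12  k|12↦φ(k): 1:1 2:1 3:2 4:2 6:2 12:4  a_12=12
n=16: 16·1 8·2 4·4 2·8 1·16  φ→[8+4+2+1+1]=16
[q^34] φ(34)=16,φ(17)=16,φ(2)=1,φ(1)=1 ⇒ 34
n=41: 41·1 1·41  φ→[40+1]=41

12, 16, 34, 41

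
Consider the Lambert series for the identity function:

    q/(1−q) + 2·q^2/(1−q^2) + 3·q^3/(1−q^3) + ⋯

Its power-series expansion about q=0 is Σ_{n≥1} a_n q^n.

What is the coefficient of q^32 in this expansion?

d|32:{32,16,8,4,2,1}  Σf=32+16+8+4+2+1=63

a_32 = 63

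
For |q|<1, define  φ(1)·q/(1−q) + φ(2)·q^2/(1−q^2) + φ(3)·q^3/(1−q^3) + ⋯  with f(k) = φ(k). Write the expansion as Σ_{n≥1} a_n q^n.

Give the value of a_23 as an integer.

[q^23] φ(1)=1,φ(23)=22 ⇒ 23

a_23 = 23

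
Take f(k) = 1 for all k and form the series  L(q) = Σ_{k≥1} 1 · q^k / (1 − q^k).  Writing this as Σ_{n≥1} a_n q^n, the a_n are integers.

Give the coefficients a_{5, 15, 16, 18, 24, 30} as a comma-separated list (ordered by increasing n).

[q^5] f(1)=1,f(5)=1 ⇒ 2
q^15  k|15↦f(k): 1:1 3:1 5:1 15:1  a_15=4
[q^16] f(1)=1,f(2)=1,f(4)=1,f(8)=1,f(16)=1 ⇒ 5
q^18  k|18↦f(k): 1:1 2:1 3:1 6:1 9:1 18:1  a_18=6
n=24: 1·24 2·12 3·8 4·6 6·4 8·3 12·2 24·1  f→[1+1+1+1+1+1+1+1]=8
n=30: 30·1 15·2 10·3 6·5 5·6 3·10 2·15 1·30  f→[1+1+1+1+1+1+1+1]=8

2, 4, 5, 6, 8, 8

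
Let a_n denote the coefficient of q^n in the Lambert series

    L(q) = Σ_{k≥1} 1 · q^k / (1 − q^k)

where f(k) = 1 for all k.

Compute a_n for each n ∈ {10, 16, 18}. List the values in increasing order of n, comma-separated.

4, 5, 6

q^10  k|10↦f(k): 10:1 5:1 2:1 1:1  a_10=4
n=16: 16·1 8·2 4·4 2·8 1·16  f→[1+1+1+1+1]=5
q^18  k|18↦f(k): 18:1 9:1 6:1 3:1 2:1 1:1  a_18=6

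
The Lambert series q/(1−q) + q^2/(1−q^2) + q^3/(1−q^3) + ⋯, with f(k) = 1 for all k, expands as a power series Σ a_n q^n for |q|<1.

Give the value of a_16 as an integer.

a_16 = 5

d|16:{1,2,4,8,16}  Σf=1+1+1+1+1=5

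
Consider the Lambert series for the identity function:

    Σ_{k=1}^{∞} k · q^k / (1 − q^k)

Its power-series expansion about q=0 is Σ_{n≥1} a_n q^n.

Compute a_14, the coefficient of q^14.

n=14: 1·14 2·7 7·2 14·1  f→[1+2+7+14]=24

a_14 = 24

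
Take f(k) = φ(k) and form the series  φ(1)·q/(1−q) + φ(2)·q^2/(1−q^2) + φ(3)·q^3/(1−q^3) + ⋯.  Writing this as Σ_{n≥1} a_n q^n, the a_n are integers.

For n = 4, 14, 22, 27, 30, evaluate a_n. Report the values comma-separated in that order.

[q^4] φ(1)=1,φ(2)=1,φ(4)=2 ⇒ 4
n=14: 14·1 7·2 2·7 1·14  φ→[6+6+1+1]=14
d|22:{1,2,11,22}  Σφ=1+1+10+10=22
n=27: 1·27 3·9 9·3 27·1  φ→[1+2+6+18]=27
n=30: 1·30 2·15 3·10 5·6 6·5 10·3 15·2 30·1  φ→[1+1+2+4+2+4+8+8]=30

4, 14, 22, 27, 30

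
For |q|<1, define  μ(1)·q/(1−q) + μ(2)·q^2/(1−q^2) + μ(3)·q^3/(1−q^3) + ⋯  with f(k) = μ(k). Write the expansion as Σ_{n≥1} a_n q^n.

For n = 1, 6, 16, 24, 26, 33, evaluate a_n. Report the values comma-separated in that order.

1, 0, 0, 0, 0, 0

q^1  k|1↦μ(k): 1:1  a_1=1
n=6: 1·6 2·3 3·2 6·1  μ→[1+(-1)+(-1)+1]=0
q^16  k|16↦μ(k): 16:0 8:0 4:0 2:-1 1:1  a_16=0
q^24  k|24↦μ(k): 24:0 12:0 8:0 6:1 4:0 3:-1 2:-1 1:1  a_24=0
n=26: 26·1 13·2 2·13 1·26  μ→[1+(-1)+(-1)+1]=0
[q^33] μ(1)=1,μ(3)=-1,μ(11)=-1,μ(33)=1 ⇒ 0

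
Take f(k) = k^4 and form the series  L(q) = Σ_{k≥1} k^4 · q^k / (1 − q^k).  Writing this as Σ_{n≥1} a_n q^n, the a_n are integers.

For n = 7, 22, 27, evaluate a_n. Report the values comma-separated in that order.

n=7: 1·7 7·1  f→[1+2401]=2402
d|22:{1,2,11,22}  Σf=1+16+14641+234256=248914
[q^27] f(1)=1,f(3)=81,f(9)=6561,f(27)=531441 ⇒ 538084

2402, 248914, 538084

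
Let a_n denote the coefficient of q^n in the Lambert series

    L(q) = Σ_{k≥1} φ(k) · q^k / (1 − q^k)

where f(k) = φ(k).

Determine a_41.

d|41:{41,1}  Σφ=40+1=41

a_41 = 41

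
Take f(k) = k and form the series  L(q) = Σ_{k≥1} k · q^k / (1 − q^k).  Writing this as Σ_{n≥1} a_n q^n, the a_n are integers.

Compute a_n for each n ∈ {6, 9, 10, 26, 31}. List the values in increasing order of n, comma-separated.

n=6: 1·6 2·3 3·2 6·1  f→[1+2+3+6]=12
[q^9] f(9)=9,f(3)=3,f(1)=1 ⇒ 13
d|10:{1,2,5,10}  Σf=1+2+5+10=18
n=26: 26·1 13·2 2·13 1·26  f→[26+13+2+1]=42
q^31  k|31↦f(k): 1:1 31:31  a_31=32

12, 13, 18, 42, 32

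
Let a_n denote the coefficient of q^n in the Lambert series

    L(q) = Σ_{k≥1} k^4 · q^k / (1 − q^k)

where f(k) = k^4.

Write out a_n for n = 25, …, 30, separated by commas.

q^25  k|25↦f(k): 25:390625 5:625 1:1  a_25=391251
[q^26] f(1)=1,f(2)=16,f(13)=28561,f(26)=456976 ⇒ 485554
n=27: 27·1 9·3 3·9 1·27  f→[531441+6561+81+1]=538084
q^28  k|28↦f(k): 1:1 2:16 4:256 7:2401 14:38416 28:614656  a_28=655746
q^29  k|29↦f(k): 1:1 29:707281  a_29=707282
[q^30] f(30)=810000,f(15)=50625,f(10)=10000,f(6)=1296,f(5)=625,f(3)=81,f(2)=16,f(1)=1 ⇒ 872644

391251, 485554, 538084, 655746, 707282, 872644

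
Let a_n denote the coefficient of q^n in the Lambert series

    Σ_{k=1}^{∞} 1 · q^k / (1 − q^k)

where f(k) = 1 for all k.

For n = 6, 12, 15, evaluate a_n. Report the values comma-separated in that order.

4, 6, 4

q^6  k|6↦f(k): 1:1 2:1 3:1 6:1  a_6=4
n=12: 1·12 2·6 3·4 4·3 6·2 12·1  f→[1+1+1+1+1+1]=6
q^15  k|15↦f(k): 1:1 3:1 5:1 15:1  a_15=4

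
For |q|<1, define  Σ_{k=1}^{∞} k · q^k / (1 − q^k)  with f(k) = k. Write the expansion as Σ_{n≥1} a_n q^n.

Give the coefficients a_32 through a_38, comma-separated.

63, 48, 54, 48, 91, 38, 60

q^32  k|32↦f(k): 32:32 16:16 8:8 4:4 2:2 1:1  a_32=63
q^33  k|33↦f(k): 33:33 11:11 3:3 1:1  a_33=48
q^34  k|34↦f(k): 34:34 17:17 2:2 1:1  a_34=54
[q^35] f(35)=35,f(7)=7,f(5)=5,f(1)=1 ⇒ 48
[q^36] f(1)=1,f(2)=2,f(3)=3,f(4)=4,f(6)=6,f(9)=9,f(12)=12,f(18)=18,f(36)=36 ⇒ 91
[q^37] f(37)=37,f(1)=1 ⇒ 38
d|38:{38,19,2,1}  Σf=38+19+2+1=60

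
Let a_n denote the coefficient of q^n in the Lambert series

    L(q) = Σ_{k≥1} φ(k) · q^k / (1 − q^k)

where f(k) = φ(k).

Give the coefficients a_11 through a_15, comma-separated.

n=11: 1·11 11·1  φ→[1+10]=11
q^12  k|12↦φ(k): 12:4 6:2 4:2 3:2 2:1 1:1  a_12=12
d|13:{13,1}  Σφ=12+1=13
d|14:{14,7,2,1}  Σφ=6+6+1+1=14
d|15:{1,3,5,15}  Σφ=1+2+4+8=15

11, 12, 13, 14, 15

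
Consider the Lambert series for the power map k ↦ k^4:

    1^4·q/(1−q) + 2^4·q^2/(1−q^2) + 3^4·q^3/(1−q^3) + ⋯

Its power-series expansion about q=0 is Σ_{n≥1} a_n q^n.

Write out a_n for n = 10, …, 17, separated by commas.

10642, 14642, 22386, 28562, 40834, 51332, 69905, 83522

n=10: 1·10 2·5 5·2 10·1  f→[1+16+625+10000]=10642
[q^11] f(1)=1,f(11)=14641 ⇒ 14642
q^12  k|12↦f(k): 1:1 2:16 3:81 4:256 6:1296 12:20736  a_12=22386
n=13: 13·1 1·13  f→[28561+1]=28562
q^14  k|14↦f(k): 14:38416 7:2401 2:16 1:1  a_14=40834
d|15:{15,5,3,1}  Σf=50625+625+81+1=51332
d|16:{1,2,4,8,16}  Σf=1+16+256+4096+65536=69905
n=17: 1·17 17·1  f→[1+83521]=83522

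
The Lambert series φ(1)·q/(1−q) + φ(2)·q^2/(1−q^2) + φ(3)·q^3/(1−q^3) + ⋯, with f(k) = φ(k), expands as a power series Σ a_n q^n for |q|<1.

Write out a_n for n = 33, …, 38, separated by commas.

[q^33] φ(33)=20,φ(11)=10,φ(3)=2,φ(1)=1 ⇒ 33
[q^34] φ(1)=1,φ(2)=1,φ(17)=16,φ(34)=16 ⇒ 34
[q^35] φ(35)=24,φ(7)=6,φ(5)=4,φ(1)=1 ⇒ 35
q^36  k|36↦φ(k): 36:12 18:6 12:4 9:6 6:2 4:2 3:2 2:1 1:1  a_36=36
n=37: 37·1 1·37  φ→[36+1]=37
n=38: 1·38 2·19 19·2 38·1  φ→[1+1+18+18]=38

33, 34, 35, 36, 37, 38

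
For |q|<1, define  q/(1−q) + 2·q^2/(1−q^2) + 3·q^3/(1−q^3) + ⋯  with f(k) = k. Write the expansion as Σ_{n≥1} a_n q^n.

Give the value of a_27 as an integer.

a_27 = 40

n=27: 1·27 3·9 9·3 27·1  f→[1+3+9+27]=40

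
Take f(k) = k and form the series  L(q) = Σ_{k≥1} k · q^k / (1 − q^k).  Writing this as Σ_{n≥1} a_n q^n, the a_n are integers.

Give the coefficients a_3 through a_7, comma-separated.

q^3  k|3↦f(k): 1:1 3:3  a_3=4
[q^4] f(1)=1,f(2)=2,f(4)=4 ⇒ 7
[q^5] f(1)=1,f(5)=5 ⇒ 6
n=6: 1·6 2·3 3·2 6·1  f→[1+2+3+6]=12
d|7:{1,7}  Σf=1+7=8

4, 7, 6, 12, 8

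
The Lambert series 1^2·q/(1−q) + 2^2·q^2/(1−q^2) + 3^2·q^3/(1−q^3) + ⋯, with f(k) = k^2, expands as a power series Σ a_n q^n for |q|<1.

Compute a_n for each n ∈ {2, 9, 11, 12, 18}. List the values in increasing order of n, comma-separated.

n=2: 2·1 1·2  f→[4+1]=5
n=9: 9·1 3·3 1·9  f→[81+9+1]=91
[q^11] f(1)=1,f(11)=121 ⇒ 122
[q^12] f(12)=144,f(6)=36,f(4)=16,f(3)=9,f(2)=4,f(1)=1 ⇒ 210
n=18: 18·1 9·2 6·3 3·6 2·9 1·18  f→[324+81+36+9+4+1]=455

5, 91, 122, 210, 455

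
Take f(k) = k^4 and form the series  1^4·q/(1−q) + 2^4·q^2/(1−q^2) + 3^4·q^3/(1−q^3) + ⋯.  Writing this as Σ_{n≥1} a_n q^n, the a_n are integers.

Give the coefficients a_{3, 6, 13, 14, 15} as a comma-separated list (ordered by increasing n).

82, 1394, 28562, 40834, 51332

n=3: 3·1 1·3  f→[81+1]=82
q^6  k|6↦f(k): 6:1296 3:81 2:16 1:1  a_6=1394
n=13: 1·13 13·1  f→[1+28561]=28562
q^14  k|14↦f(k): 1:1 2:16 7:2401 14:38416  a_14=40834
[q^15] f(1)=1,f(3)=81,f(5)=625,f(15)=50625 ⇒ 51332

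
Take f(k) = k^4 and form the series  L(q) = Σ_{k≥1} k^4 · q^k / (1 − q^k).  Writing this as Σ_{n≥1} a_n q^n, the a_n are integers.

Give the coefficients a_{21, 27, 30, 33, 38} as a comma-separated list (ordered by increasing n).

196964, 538084, 872644, 1200644, 2215474

n=21: 21·1 7·3 3·7 1·21  f→[194481+2401+81+1]=196964
q^27  k|27↦f(k): 1:1 3:81 9:6561 27:531441  a_27=538084
d|30:{30,15,10,6,5,3,2,1}  Σf=810000+50625+10000+1296+625+81+16+1=872644
d|33:{1,3,11,33}  Σf=1+81+14641+1185921=1200644
q^38  k|38↦f(k): 1:1 2:16 19:130321 38:2085136  a_38=2215474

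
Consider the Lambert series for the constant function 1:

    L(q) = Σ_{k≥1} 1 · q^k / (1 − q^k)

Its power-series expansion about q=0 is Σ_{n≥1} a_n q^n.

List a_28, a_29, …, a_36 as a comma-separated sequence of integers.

6, 2, 8, 2, 6, 4, 4, 4, 9

[q^28] f(1)=1,f(2)=1,f(4)=1,f(7)=1,f(14)=1,f(28)=1 ⇒ 6
q^29  k|29↦f(k): 1:1 29:1  a_29=2
d|30:{1,2,3,5,6,10,15,30}  Σf=1+1+1+1+1+1+1+1=8
d|31:{1,31}  Σf=1+1=2
q^32  k|32↦f(k): 1:1 2:1 4:1 8:1 16:1 32:1  a_32=6
q^33  k|33↦f(k): 33:1 11:1 3:1 1:1  a_33=4
q^34  k|34↦f(k): 34:1 17:1 2:1 1:1  a_34=4
d|35:{1,5,7,35}  Σf=1+1+1+1=4
[q^36] f(36)=1,f(18)=1,f(12)=1,f(9)=1,f(6)=1,f(4)=1,f(3)=1,f(2)=1,f(1)=1 ⇒ 9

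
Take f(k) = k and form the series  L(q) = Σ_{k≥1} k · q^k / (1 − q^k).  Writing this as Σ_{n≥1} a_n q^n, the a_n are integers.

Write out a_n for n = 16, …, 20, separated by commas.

31, 18, 39, 20, 42

[q^16] f(16)=16,f(8)=8,f(4)=4,f(2)=2,f(1)=1 ⇒ 31
d|17:{1,17}  Σf=1+17=18
q^18  k|18↦f(k): 1:1 2:2 3:3 6:6 9:9 18:18  a_18=39
n=19: 1·19 19·1  f→[1+19]=20
d|20:{20,10,5,4,2,1}  Σf=20+10+5+4+2+1=42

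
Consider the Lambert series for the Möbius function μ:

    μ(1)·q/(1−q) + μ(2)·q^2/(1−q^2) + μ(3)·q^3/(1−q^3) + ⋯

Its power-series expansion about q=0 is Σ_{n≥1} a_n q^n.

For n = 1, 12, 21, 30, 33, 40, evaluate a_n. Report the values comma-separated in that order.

1, 0, 0, 0, 0, 0

d|1:{1}  Σμ=1=1
d|12:{1,2,3,4,6,12}  Σμ=1+(-1)+(-1)+0+1+0=0
q^21  k|21↦μ(k): 21:1 7:-1 3:-1 1:1  a_21=0
d|30:{30,15,10,6,5,3,2,1}  Σμ=(-1)+1+1+1+(-1)+(-1)+(-1)+1=0
q^33  k|33↦μ(k): 33:1 11:-1 3:-1 1:1  a_33=0
n=40: 40·1 20·2 10·4 8·5 5·8 4·10 2·20 1·40  μ→[0+0+1+0+(-1)+0+(-1)+1]=0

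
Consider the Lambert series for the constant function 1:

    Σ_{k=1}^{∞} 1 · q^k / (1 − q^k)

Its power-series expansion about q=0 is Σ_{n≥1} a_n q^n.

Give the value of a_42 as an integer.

a_42 = 8

[q^42] f(42)=1,f(21)=1,f(14)=1,f(7)=1,f(6)=1,f(3)=1,f(2)=1,f(1)=1 ⇒ 8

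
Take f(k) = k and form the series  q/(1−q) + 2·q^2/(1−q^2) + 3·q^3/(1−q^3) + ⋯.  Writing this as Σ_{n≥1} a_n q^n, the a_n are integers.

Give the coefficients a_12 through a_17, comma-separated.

n=12: 12·1 6·2 4·3 3·4 2·6 1·12  f→[12+6+4+3+2+1]=28
q^13  k|13↦f(k): 1:1 13:13  a_13=14
n=14: 1·14 2·7 7·2 14·1  f→[1+2+7+14]=24
q^15  k|15↦f(k): 15:15 5:5 3:3 1:1  a_15=24
d|16:{16,8,4,2,1}  Σf=16+8+4+2+1=31
d|17:{17,1}  Σf=17+1=18

28, 14, 24, 24, 31, 18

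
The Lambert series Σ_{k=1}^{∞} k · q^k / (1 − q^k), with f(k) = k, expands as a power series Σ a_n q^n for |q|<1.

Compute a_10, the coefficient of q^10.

a_10 = 18

n=10: 1·10 2·5 5·2 10·1  f→[1+2+5+10]=18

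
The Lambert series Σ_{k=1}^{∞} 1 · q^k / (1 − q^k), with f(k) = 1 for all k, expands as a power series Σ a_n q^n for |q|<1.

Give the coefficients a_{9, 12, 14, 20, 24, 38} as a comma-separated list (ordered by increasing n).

[q^9] f(9)=1,f(3)=1,f(1)=1 ⇒ 3
n=12: 12·1 6·2 4·3 3·4 2·6 1·12  f→[1+1+1+1+1+1]=6
n=14: 14·1 7·2 2·7 1·14  f→[1+1+1+1]=4
q^20  k|20↦f(k): 1:1 2:1 4:1 5:1 10:1 20:1  a_20=6
q^24  k|24↦f(k): 1:1 2:1 3:1 4:1 6:1 8:1 12:1 24:1  a_24=8
q^38  k|38↦f(k): 38:1 19:1 2:1 1:1  a_38=4

3, 6, 4, 6, 8, 4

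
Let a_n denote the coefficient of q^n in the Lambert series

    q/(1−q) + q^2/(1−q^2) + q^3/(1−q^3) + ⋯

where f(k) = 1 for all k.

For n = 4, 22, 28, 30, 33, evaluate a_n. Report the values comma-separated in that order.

3, 4, 6, 8, 4

q^4  k|4↦f(k): 1:1 2:1 4:1  a_4=3
q^22  k|22↦f(k): 1:1 2:1 11:1 22:1  a_22=4
q^28  k|28↦f(k): 28:1 14:1 7:1 4:1 2:1 1:1  a_28=6
n=30: 1·30 2·15 3·10 5·6 6·5 10·3 15·2 30·1  f→[1+1+1+1+1+1+1+1]=8
n=33: 1·33 3·11 11·3 33·1  f→[1+1+1+1]=4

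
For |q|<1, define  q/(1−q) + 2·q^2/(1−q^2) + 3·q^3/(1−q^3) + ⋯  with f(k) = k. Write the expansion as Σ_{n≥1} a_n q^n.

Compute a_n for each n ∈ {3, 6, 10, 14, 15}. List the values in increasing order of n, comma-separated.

d|3:{3,1}  Σf=3+1=4
[q^6] f(1)=1,f(2)=2,f(3)=3,f(6)=6 ⇒ 12
[q^10] f(10)=10,f(5)=5,f(2)=2,f(1)=1 ⇒ 18
n=14: 1·14 2·7 7·2 14·1  f→[1+2+7+14]=24
q^15  k|15↦f(k): 1:1 3:3 5:5 15:15  a_15=24

4, 12, 18, 24, 24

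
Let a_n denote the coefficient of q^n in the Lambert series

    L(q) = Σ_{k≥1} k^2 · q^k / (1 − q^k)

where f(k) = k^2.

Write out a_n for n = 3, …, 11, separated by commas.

10, 21, 26, 50, 50, 85, 91, 130, 122

d|3:{3,1}  Σf=9+1=10
n=4: 4·1 2·2 1·4  f→[16+4+1]=21
q^5  k|5↦f(k): 5:25 1:1  a_5=26
q^6  k|6↦f(k): 6:36 3:9 2:4 1:1  a_6=50
n=7: 7·1 1·7  f→[49+1]=50
[q^8] f(8)=64,f(4)=16,f(2)=4,f(1)=1 ⇒ 85
[q^9] f(9)=81,f(3)=9,f(1)=1 ⇒ 91
q^10  k|10↦f(k): 10:100 5:25 2:4 1:1  a_10=130
d|11:{1,11}  Σf=1+121=122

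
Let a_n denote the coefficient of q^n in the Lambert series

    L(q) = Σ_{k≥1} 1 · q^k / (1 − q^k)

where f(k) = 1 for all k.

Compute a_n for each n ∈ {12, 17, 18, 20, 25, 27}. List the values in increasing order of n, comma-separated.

q^12  k|12↦f(k): 12:1 6:1 4:1 3:1 2:1 1:1  a_12=6
[q^17] f(1)=1,f(17)=1 ⇒ 2
[q^18] f(18)=1,f(9)=1,f(6)=1,f(3)=1,f(2)=1,f(1)=1 ⇒ 6
q^20  k|20↦f(k): 20:1 10:1 5:1 4:1 2:1 1:1  a_20=6
[q^25] f(1)=1,f(5)=1,f(25)=1 ⇒ 3
[q^27] f(1)=1,f(3)=1,f(9)=1,f(27)=1 ⇒ 4

6, 2, 6, 6, 3, 4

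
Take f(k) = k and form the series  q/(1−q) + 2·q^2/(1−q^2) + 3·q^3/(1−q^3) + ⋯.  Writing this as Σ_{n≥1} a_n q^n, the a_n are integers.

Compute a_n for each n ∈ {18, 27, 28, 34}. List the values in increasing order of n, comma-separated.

39, 40, 56, 54

n=18: 18·1 9·2 6·3 3·6 2·9 1·18  f→[18+9+6+3+2+1]=39
q^27  k|27↦f(k): 27:27 9:9 3:3 1:1  a_27=40
n=28: 28·1 14·2 7·4 4·7 2·14 1·28  f→[28+14+7+4+2+1]=56
[q^34] f(1)=1,f(2)=2,f(17)=17,f(34)=34 ⇒ 54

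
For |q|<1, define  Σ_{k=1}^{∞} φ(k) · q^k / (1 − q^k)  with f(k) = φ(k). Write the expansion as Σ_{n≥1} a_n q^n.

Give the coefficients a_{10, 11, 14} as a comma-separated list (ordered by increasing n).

[q^10] φ(10)=4,φ(5)=4,φ(2)=1,φ(1)=1 ⇒ 10
[q^11] φ(1)=1,φ(11)=10 ⇒ 11
n=14: 1·14 2·7 7·2 14·1  φ→[1+1+6+6]=14

10, 11, 14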